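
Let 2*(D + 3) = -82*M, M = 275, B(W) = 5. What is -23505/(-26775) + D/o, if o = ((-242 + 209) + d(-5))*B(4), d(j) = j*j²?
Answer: 2136916/141015 ≈ 15.154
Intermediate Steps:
d(j) = j³
D = -11278 (D = -3 + (-82*275)/2 = -3 + (½)*(-22550) = -3 - 11275 = -11278)
o = -790 (o = ((-242 + 209) + (-5)³)*5 = (-33 - 125)*5 = -158*5 = -790)
-23505/(-26775) + D/o = -23505/(-26775) - 11278/(-790) = -23505*(-1/26775) - 11278*(-1/790) = 1567/1785 + 5639/395 = 2136916/141015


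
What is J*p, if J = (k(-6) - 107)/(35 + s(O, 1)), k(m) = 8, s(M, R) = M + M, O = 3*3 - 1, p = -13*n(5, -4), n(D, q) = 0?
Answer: 0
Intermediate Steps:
p = 0 (p = -13*0 = 0)
O = 8 (O = 9 - 1 = 8)
s(M, R) = 2*M
J = -33/17 (J = (8 - 107)/(35 + 2*8) = -99/(35 + 16) = -99/51 = -99*1/51 = -33/17 ≈ -1.9412)
J*p = -33/17*0 = 0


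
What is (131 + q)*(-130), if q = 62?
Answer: -25090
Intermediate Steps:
(131 + q)*(-130) = (131 + 62)*(-130) = 193*(-130) = -25090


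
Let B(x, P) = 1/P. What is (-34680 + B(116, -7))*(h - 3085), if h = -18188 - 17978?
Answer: 9528612011/7 ≈ 1.3612e+9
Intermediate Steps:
h = -36166
(-34680 + B(116, -7))*(h - 3085) = (-34680 + 1/(-7))*(-36166 - 3085) = (-34680 - ⅐)*(-39251) = -242761/7*(-39251) = 9528612011/7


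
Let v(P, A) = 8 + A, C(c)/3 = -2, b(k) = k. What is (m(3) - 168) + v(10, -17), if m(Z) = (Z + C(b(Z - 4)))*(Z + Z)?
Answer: -195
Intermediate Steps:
C(c) = -6 (C(c) = 3*(-2) = -6)
m(Z) = 2*Z*(-6 + Z) (m(Z) = (Z - 6)*(Z + Z) = (-6 + Z)*(2*Z) = 2*Z*(-6 + Z))
(m(3) - 168) + v(10, -17) = (2*3*(-6 + 3) - 168) + (8 - 17) = (2*3*(-3) - 168) - 9 = (-18 - 168) - 9 = -186 - 9 = -195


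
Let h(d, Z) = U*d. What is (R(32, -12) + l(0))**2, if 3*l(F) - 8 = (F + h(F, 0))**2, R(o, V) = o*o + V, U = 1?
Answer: 9265936/9 ≈ 1.0295e+6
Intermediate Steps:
h(d, Z) = d (h(d, Z) = 1*d = d)
R(o, V) = V + o**2 (R(o, V) = o**2 + V = V + o**2)
l(F) = 8/3 + 4*F**2/3 (l(F) = 8/3 + (F + F)**2/3 = 8/3 + (2*F)**2/3 = 8/3 + (4*F**2)/3 = 8/3 + 4*F**2/3)
(R(32, -12) + l(0))**2 = ((-12 + 32**2) + (8/3 + (4/3)*0**2))**2 = ((-12 + 1024) + (8/3 + (4/3)*0))**2 = (1012 + (8/3 + 0))**2 = (1012 + 8/3)**2 = (3044/3)**2 = 9265936/9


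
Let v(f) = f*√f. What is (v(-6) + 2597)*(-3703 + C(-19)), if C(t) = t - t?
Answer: -9616691 + 22218*I*√6 ≈ -9.6167e+6 + 54423.0*I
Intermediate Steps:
C(t) = 0
v(f) = f^(3/2)
(v(-6) + 2597)*(-3703 + C(-19)) = ((-6)^(3/2) + 2597)*(-3703 + 0) = (-6*I*√6 + 2597)*(-3703) = (2597 - 6*I*√6)*(-3703) = -9616691 + 22218*I*√6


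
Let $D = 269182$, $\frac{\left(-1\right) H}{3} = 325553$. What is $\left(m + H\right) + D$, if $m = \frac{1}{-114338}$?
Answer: $- \frac{80891505227}{114338} \approx -7.0748 \cdot 10^{5}$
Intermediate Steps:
$H = -976659$ ($H = \left(-3\right) 325553 = -976659$)
$m = - \frac{1}{114338} \approx -8.746 \cdot 10^{-6}$
$\left(m + H\right) + D = \left(- \frac{1}{114338} - 976659\right) + 269182 = - \frac{111669236743}{114338} + 269182 = - \frac{80891505227}{114338}$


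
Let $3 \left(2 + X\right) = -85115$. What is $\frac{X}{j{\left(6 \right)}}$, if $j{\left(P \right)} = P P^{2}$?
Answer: $- \frac{85121}{648} \approx -131.36$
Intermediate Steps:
$j{\left(P \right)} = P^{3}$
$X = - \frac{85121}{3}$ ($X = -2 + \frac{1}{3} \left(-85115\right) = -2 - \frac{85115}{3} = - \frac{85121}{3} \approx -28374.0$)
$\frac{X}{j{\left(6 \right)}} = - \frac{85121}{3 \cdot 6^{3}} = - \frac{85121}{3 \cdot 216} = \left(- \frac{85121}{3}\right) \frac{1}{216} = - \frac{85121}{648}$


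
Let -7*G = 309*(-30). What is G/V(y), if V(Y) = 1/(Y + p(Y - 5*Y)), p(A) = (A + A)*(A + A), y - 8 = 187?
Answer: 3223039950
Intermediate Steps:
y = 195 (y = 8 + 187 = 195)
G = 9270/7 (G = -309*(-30)/7 = -1/7*(-9270) = 9270/7 ≈ 1324.3)
p(A) = 4*A**2 (p(A) = (2*A)*(2*A) = 4*A**2)
V(Y) = 1/(Y + 64*Y**2) (V(Y) = 1/(Y + 4*(Y - 5*Y)**2) = 1/(Y + 4*(-4*Y)**2) = 1/(Y + 4*(16*Y**2)) = 1/(Y + 64*Y**2))
G/V(y) = 9270/(7*((1/(195*(1 + 64*195))))) = 9270/(7*((1/(195*(1 + 12480))))) = 9270/(7*(((1/195)/12481))) = 9270/(7*(((1/195)*(1/12481)))) = 9270/(7*(1/2433795)) = (9270/7)*2433795 = 3223039950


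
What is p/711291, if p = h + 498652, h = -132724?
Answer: 121976/237097 ≈ 0.51446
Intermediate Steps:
p = 365928 (p = -132724 + 498652 = 365928)
p/711291 = 365928/711291 = 365928*(1/711291) = 121976/237097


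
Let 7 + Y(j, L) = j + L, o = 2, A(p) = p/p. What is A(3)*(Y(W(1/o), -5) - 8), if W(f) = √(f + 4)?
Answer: -20 + 3*√2/2 ≈ -17.879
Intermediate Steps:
A(p) = 1
W(f) = √(4 + f)
Y(j, L) = -7 + L + j (Y(j, L) = -7 + (j + L) = -7 + (L + j) = -7 + L + j)
A(3)*(Y(W(1/o), -5) - 8) = 1*((-7 - 5 + √(4 + 1/2)) - 8) = 1*((-7 - 5 + √(4 + ½)) - 8) = 1*((-7 - 5 + √(9/2)) - 8) = 1*((-7 - 5 + 3*√2/2) - 8) = 1*((-12 + 3*√2/2) - 8) = 1*(-20 + 3*√2/2) = -20 + 3*√2/2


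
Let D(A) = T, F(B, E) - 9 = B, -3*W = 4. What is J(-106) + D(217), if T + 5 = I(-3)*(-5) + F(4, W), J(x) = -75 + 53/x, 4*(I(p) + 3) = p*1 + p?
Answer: -45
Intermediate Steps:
W = -4/3 (W = -⅓*4 = -4/3 ≈ -1.3333)
F(B, E) = 9 + B
I(p) = -3 + p/2 (I(p) = -3 + (p*1 + p)/4 = -3 + (p + p)/4 = -3 + (2*p)/4 = -3 + p/2)
T = 61/2 (T = -5 + ((-3 + (½)*(-3))*(-5) + (9 + 4)) = -5 + ((-3 - 3/2)*(-5) + 13) = -5 + (-9/2*(-5) + 13) = -5 + (45/2 + 13) = -5 + 71/2 = 61/2 ≈ 30.500)
D(A) = 61/2
J(-106) + D(217) = (-75 + 53/(-106)) + 61/2 = (-75 + 53*(-1/106)) + 61/2 = (-75 - ½) + 61/2 = -151/2 + 61/2 = -45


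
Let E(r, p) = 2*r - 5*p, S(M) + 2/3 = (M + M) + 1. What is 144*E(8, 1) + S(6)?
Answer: 4789/3 ≈ 1596.3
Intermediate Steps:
S(M) = 1/3 + 2*M (S(M) = -2/3 + ((M + M) + 1) = -2/3 + (2*M + 1) = -2/3 + (1 + 2*M) = 1/3 + 2*M)
E(r, p) = -5*p + 2*r
144*E(8, 1) + S(6) = 144*(-5*1 + 2*8) + (1/3 + 2*6) = 144*(-5 + 16) + (1/3 + 12) = 144*11 + 37/3 = 1584 + 37/3 = 4789/3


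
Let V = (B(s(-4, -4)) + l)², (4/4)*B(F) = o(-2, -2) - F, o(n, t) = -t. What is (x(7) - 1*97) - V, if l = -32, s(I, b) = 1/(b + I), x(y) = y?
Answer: -62881/64 ≈ -982.52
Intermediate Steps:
s(I, b) = 1/(I + b)
B(F) = 2 - F (B(F) = -1*(-2) - F = 2 - F)
V = 57121/64 (V = ((2 - 1/(-4 - 4)) - 32)² = ((2 - 1/(-8)) - 32)² = ((2 - 1*(-⅛)) - 32)² = ((2 + ⅛) - 32)² = (17/8 - 32)² = (-239/8)² = 57121/64 ≈ 892.52)
(x(7) - 1*97) - V = (7 - 1*97) - 1*57121/64 = (7 - 97) - 57121/64 = -90 - 57121/64 = -62881/64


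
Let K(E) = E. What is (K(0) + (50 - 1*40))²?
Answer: 100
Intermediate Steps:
(K(0) + (50 - 1*40))² = (0 + (50 - 1*40))² = (0 + (50 - 40))² = (0 + 10)² = 10² = 100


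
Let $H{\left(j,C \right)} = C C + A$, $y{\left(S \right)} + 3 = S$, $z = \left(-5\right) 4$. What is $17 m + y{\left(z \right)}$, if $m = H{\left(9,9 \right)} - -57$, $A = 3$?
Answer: $2374$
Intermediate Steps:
$z = -20$
$y{\left(S \right)} = -3 + S$
$H{\left(j,C \right)} = 3 + C^{2}$ ($H{\left(j,C \right)} = C C + 3 = C^{2} + 3 = 3 + C^{2}$)
$m = 141$ ($m = \left(3 + 9^{2}\right) - -57 = \left(3 + 81\right) + 57 = 84 + 57 = 141$)
$17 m + y{\left(z \right)} = 17 \cdot 141 - 23 = 2397 - 23 = 2374$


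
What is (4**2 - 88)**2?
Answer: 5184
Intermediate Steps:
(4**2 - 88)**2 = (16 - 88)**2 = (-72)**2 = 5184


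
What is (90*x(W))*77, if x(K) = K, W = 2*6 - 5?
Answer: 48510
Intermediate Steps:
W = 7 (W = 12 - 5 = 7)
(90*x(W))*77 = (90*7)*77 = 630*77 = 48510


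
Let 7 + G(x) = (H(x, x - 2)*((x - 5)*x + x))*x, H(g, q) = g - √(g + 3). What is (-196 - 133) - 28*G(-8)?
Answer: -172165 - 21504*I*√5 ≈ -1.7217e+5 - 48084.0*I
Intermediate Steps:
H(g, q) = g - √(3 + g)
G(x) = -7 + x*(x - √(3 + x))*(x + x*(-5 + x)) (G(x) = -7 + ((x - √(3 + x))*((x - 5)*x + x))*x = -7 + ((x - √(3 + x))*((-5 + x)*x + x))*x = -7 + ((x - √(3 + x))*(x*(-5 + x) + x))*x = -7 + ((x - √(3 + x))*(x + x*(-5 + x)))*x = -7 + x*(x - √(3 + x))*(x + x*(-5 + x)))
(-196 - 133) - 28*G(-8) = (-196 - 133) - 28*(-7 + (-8)³*(-8 - √(3 - 8)) + 4*(-8)²*(√(3 - 8) - 1*(-8))) = -329 - 28*(-7 - 512*(-8 - √(-5)) + 4*64*(√(-5) + 8)) = -329 - 28*(-7 - 512*(-8 - I*√5) + 4*64*(I*√5 + 8)) = -329 - 28*(-7 - 512*(-8 - I*√5) + 4*64*(8 + I*√5)) = -329 - 28*(-7 + (4096 + 512*I*√5) + (2048 + 256*I*√5)) = -329 - 28*(6137 + 768*I*√5) = -329 + (-171836 - 21504*I*√5) = -172165 - 21504*I*√5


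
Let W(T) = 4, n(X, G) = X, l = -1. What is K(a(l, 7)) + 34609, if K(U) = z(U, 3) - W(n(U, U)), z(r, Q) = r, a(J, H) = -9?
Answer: 34596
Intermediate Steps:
K(U) = -4 + U (K(U) = U - 1*4 = U - 4 = -4 + U)
K(a(l, 7)) + 34609 = (-4 - 9) + 34609 = -13 + 34609 = 34596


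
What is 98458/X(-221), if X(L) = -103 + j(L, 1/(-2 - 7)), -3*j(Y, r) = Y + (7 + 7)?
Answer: -49229/17 ≈ -2895.8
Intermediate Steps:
j(Y, r) = -14/3 - Y/3 (j(Y, r) = -(Y + (7 + 7))/3 = -(Y + 14)/3 = -(14 + Y)/3 = -14/3 - Y/3)
X(L) = -323/3 - L/3 (X(L) = -103 + (-14/3 - L/3) = -323/3 - L/3)
98458/X(-221) = 98458/(-323/3 - ⅓*(-221)) = 98458/(-323/3 + 221/3) = 98458/(-34) = 98458*(-1/34) = -49229/17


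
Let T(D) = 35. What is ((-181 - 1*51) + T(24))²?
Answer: 38809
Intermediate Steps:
((-181 - 1*51) + T(24))² = ((-181 - 1*51) + 35)² = ((-181 - 51) + 35)² = (-232 + 35)² = (-197)² = 38809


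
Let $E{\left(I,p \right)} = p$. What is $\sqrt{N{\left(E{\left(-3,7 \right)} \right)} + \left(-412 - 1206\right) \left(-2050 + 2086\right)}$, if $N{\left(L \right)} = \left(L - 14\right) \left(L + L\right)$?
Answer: $i \sqrt{58346} \approx 241.55 i$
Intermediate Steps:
$N{\left(L \right)} = 2 L \left(-14 + L\right)$ ($N{\left(L \right)} = \left(-14 + L\right) 2 L = 2 L \left(-14 + L\right)$)
$\sqrt{N{\left(E{\left(-3,7 \right)} \right)} + \left(-412 - 1206\right) \left(-2050 + 2086\right)} = \sqrt{2 \cdot 7 \left(-14 + 7\right) + \left(-412 - 1206\right) \left(-2050 + 2086\right)} = \sqrt{2 \cdot 7 \left(-7\right) - 58248} = \sqrt{-98 - 58248} = \sqrt{-58346} = i \sqrt{58346}$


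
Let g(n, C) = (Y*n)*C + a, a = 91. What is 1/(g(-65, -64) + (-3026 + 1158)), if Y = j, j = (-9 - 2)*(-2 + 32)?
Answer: -1/1374577 ≈ -7.2750e-7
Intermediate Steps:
j = -330 (j = -11*30 = -330)
Y = -330
g(n, C) = 91 - 330*C*n (g(n, C) = (-330*n)*C + 91 = -330*C*n + 91 = 91 - 330*C*n)
1/(g(-65, -64) + (-3026 + 1158)) = 1/((91 - 330*(-64)*(-65)) + (-3026 + 1158)) = 1/((91 - 1372800) - 1868) = 1/(-1372709 - 1868) = 1/(-1374577) = -1/1374577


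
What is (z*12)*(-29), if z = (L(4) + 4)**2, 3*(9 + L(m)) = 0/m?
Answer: -8700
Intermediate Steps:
L(m) = -9 (L(m) = -9 + (0/m)/3 = -9 + (1/3)*0 = -9 + 0 = -9)
z = 25 (z = (-9 + 4)**2 = (-5)**2 = 25)
(z*12)*(-29) = (25*12)*(-29) = 300*(-29) = -8700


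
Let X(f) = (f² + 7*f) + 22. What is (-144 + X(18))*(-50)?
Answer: -16400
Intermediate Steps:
X(f) = 22 + f² + 7*f
(-144 + X(18))*(-50) = (-144 + (22 + 18² + 7*18))*(-50) = (-144 + (22 + 324 + 126))*(-50) = (-144 + 472)*(-50) = 328*(-50) = -16400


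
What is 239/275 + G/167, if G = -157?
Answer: -3262/45925 ≈ -0.071029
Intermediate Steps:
239/275 + G/167 = 239/275 - 157/167 = -3262/45925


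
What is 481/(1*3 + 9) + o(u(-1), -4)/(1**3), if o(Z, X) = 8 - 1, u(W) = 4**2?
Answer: 565/12 ≈ 47.083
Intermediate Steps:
u(W) = 16
o(Z, X) = 7
481/(1*3 + 9) + o(u(-1), -4)/(1**3) = 481/(1*3 + 9) + 7/(1**3) = 481/(3 + 9) + 7/1 = 481/12 + 7*1 = 481*(1/12) + 7 = 481/12 + 7 = 565/12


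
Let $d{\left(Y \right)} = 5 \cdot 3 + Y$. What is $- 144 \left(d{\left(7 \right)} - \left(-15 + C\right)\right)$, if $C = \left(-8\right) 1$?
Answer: $-6480$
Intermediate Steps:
$d{\left(Y \right)} = 15 + Y$
$C = -8$
$- 144 \left(d{\left(7 \right)} - \left(-15 + C\right)\right) = - 144 \left(\left(15 + 7\right) + \left(15 - -8\right)\right) = - 144 \left(22 + \left(15 + 8\right)\right) = - 144 \left(22 + 23\right) = \left(-144\right) 45 = -6480$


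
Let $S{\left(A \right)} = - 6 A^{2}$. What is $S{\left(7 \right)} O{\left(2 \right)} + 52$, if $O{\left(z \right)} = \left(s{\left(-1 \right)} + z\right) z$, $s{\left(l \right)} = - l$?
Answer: $-1712$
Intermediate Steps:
$O{\left(z \right)} = z \left(1 + z\right)$ ($O{\left(z \right)} = \left(\left(-1\right) \left(-1\right) + z\right) z = \left(1 + z\right) z = z \left(1 + z\right)$)
$S{\left(7 \right)} O{\left(2 \right)} + 52 = - 6 \cdot 7^{2} \cdot 2 \left(1 + 2\right) + 52 = \left(-6\right) 49 \cdot 2 \cdot 3 + 52 = \left(-294\right) 6 + 52 = -1764 + 52 = -1712$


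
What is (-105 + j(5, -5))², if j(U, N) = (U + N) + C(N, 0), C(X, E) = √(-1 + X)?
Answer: (105 - I*√6)² ≈ 11019.0 - 514.39*I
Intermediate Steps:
j(U, N) = N + U + √(-1 + N) (j(U, N) = (U + N) + √(-1 + N) = (N + U) + √(-1 + N) = N + U + √(-1 + N))
(-105 + j(5, -5))² = (-105 + (-5 + 5 + √(-1 - 5)))² = (-105 + (-5 + 5 + √(-6)))² = (-105 + (-5 + 5 + I*√6))² = (-105 + I*√6)²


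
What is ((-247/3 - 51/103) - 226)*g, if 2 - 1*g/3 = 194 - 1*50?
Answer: 13550776/103 ≈ 1.3156e+5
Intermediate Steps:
g = -426 (g = 6 - 3*(194 - 1*50) = 6 - 3*(194 - 50) = 6 - 3*144 = 6 - 432 = -426)
((-247/3 - 51/103) - 226)*g = ((-247/3 - 51/103) - 226)*(-426) = (-25594/309 - 226)*(-426) = -95428/309*(-426) = 13550776/103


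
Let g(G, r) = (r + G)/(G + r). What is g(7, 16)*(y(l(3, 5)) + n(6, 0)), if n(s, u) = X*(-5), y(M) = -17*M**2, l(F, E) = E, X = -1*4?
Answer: -405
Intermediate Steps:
X = -4
n(s, u) = 20 (n(s, u) = -4*(-5) = 20)
g(G, r) = 1 (g(G, r) = (G + r)/(G + r) = 1)
g(7, 16)*(y(l(3, 5)) + n(6, 0)) = 1*(-17*5**2 + 20) = 1*(-17*25 + 20) = 1*(-425 + 20) = 1*(-405) = -405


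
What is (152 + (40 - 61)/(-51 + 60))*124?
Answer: 55676/3 ≈ 18559.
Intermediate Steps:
(152 + (40 - 61)/(-51 + 60))*124 = (152 - 21/9)*124 = (152 - 21*1/9)*124 = (152 - 7/3)*124 = (449/3)*124 = 55676/3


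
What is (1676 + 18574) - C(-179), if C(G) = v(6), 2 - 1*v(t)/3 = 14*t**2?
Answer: 21756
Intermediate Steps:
v(t) = 6 - 42*t**2
C(G) = -1506 (C(G) = 6 - 42*6**2 = 6 - 42*36 = 6 - 1512 = -1506)
(1676 + 18574) - C(-179) = (1676 + 18574) - 1*(-1506) = 20250 + 1506 = 21756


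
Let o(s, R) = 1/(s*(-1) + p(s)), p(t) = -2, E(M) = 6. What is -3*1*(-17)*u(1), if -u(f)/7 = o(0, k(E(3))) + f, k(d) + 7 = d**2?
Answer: -357/2 ≈ -178.50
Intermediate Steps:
k(d) = -7 + d**2
o(s, R) = 1/(-2 - s) (o(s, R) = 1/(s*(-1) - 2) = 1/(-s - 2) = 1/(-2 - s))
u(f) = 7/2 - 7*f (u(f) = -7*(-1/(2 + 0) + f) = -7*(-1/2 + f) = 7/2 - 7*f)
-3*1*(-17)*u(1) = -3*1*(-17)*(7/2 - 7*1) = -(-51)*(7/2 - 7) = -(-51)*(-7)/2 = -3*119/2 = -357/2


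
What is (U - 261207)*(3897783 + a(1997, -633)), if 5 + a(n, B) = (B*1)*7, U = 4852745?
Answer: 17876450697686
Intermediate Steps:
a(n, B) = -5 + 7*B (a(n, B) = -5 + (B*1)*7 = -5 + B*7 = -5 + 7*B)
(U - 261207)*(3897783 + a(1997, -633)) = (4852745 - 261207)*(3897783 + (-5 + 7*(-633))) = 4591538*(3897783 + (-5 - 4431)) = 4591538*(3897783 - 4436) = 4591538*3893347 = 17876450697686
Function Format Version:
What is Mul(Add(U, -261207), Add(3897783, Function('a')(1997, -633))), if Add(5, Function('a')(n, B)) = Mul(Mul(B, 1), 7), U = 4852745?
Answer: 17876450697686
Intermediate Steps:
Function('a')(n, B) = Add(-5, Mul(7, B)) (Function('a')(n, B) = Add(-5, Mul(Mul(B, 1), 7)) = Add(-5, Mul(B, 7)) = Add(-5, Mul(7, B)))
Mul(Add(U, -261207), Add(3897783, Function('a')(1997, -633))) = Mul(Add(4852745, -261207), Add(3897783, Add(-5, Mul(7, -633)))) = Mul(4591538, Add(3897783, Add(-5, -4431))) = Mul(4591538, Add(3897783, -4436)) = Mul(4591538, 3893347) = 17876450697686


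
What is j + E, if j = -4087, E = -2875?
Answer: -6962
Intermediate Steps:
j + E = -4087 - 2875 = -6962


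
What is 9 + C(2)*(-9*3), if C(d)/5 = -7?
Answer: 954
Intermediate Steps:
C(d) = -35 (C(d) = 5*(-7) = -35)
9 + C(2)*(-9*3) = 9 - (-315)*3 = 9 - 35*(-27) = 9 + 945 = 954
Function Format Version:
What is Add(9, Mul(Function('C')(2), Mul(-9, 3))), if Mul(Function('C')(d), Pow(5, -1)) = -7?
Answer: 954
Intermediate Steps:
Function('C')(d) = -35 (Function('C')(d) = Mul(5, -7) = -35)
Add(9, Mul(Function('C')(2), Mul(-9, 3))) = Add(9, Mul(-35, Mul(-9, 3))) = Add(9, Mul(-35, -27)) = Add(9, 945) = 954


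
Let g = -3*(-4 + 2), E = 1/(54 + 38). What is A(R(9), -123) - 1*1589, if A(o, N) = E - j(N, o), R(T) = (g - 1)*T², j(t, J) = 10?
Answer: -147107/92 ≈ -1599.0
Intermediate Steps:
E = 1/92 ≈ 0.010870
g = 6 (g = -3*(-2) = 6)
R(T) = 5*T² (R(T) = (6 - 1)*T² = 5*T²)
A(o, N) = -919/92 (A(o, N) = 1/92 - 1*10 = 1/92 - 10 = -919/92)
A(R(9), -123) - 1*1589 = -919/92 - 1*1589 = -919/92 - 1589 = -147107/92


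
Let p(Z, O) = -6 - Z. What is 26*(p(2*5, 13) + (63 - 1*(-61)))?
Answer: 2808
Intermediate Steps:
26*(p(2*5, 13) + (63 - 1*(-61))) = 26*((-6 - 2*5) + (63 - 1*(-61))) = 26*((-6 - 1*10) + (63 + 61)) = 26*((-6 - 10) + 124) = 26*(-16 + 124) = 26*108 = 2808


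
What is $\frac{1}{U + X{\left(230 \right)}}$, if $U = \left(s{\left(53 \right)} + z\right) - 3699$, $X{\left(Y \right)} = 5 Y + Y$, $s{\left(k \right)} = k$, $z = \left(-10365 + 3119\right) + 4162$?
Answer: $- \frac{1}{5350} \approx -0.00018692$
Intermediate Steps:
$z = -3084$ ($z = -7246 + 4162 = -3084$)
$X{\left(Y \right)} = 6 Y$
$U = -6730$ ($U = \left(53 - 3084\right) - 3699 = -3031 - 3699 = -6730$)
$\frac{1}{U + X{\left(230 \right)}} = \frac{1}{-6730 + 6 \cdot 230} = \frac{1}{-6730 + 1380} = \frac{1}{-5350} = - \frac{1}{5350}$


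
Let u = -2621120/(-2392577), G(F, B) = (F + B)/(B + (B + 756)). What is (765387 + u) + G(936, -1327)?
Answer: 3475713347086869/4541111146 ≈ 7.6539e+5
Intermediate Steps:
G(F, B) = (B + F)/(756 + 2*B) (G(F, B) = (B + F)/(B + (756 + B)) = (B + F)/(756 + 2*B))
u = 2621120/2392577 (u = -2621120*(-1/2392577) = 2621120/2392577 ≈ 1.0955)
(765387 + u) + G(936, -1327) = (765387 + 2621120/2392577) + (-1327 + 936)/(2*(378 - 1327)) = 1831249953419/2392577 + (½)*(-391)/(-949) = 1831249953419/2392577 + (½)*(-1/949)*(-391) = 1831249953419/2392577 + 391/1898 = 3475713347086869/4541111146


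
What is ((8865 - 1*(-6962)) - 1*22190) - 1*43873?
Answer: -50236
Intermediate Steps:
((8865 - 1*(-6962)) - 1*22190) - 1*43873 = ((8865 + 6962) - 22190) - 43873 = (15827 - 22190) - 43873 = -6363 - 43873 = -50236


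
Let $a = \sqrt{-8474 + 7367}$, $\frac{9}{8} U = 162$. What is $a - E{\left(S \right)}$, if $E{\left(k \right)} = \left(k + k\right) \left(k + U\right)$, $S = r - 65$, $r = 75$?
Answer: $-3080 + 3 i \sqrt{123} \approx -3080.0 + 33.272 i$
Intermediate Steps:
$U = 144$ ($U = \frac{8}{9} \cdot 162 = 144$)
$S = 10$ ($S = 75 - 65 = 10$)
$E{\left(k \right)} = 2 k \left(144 + k\right)$ ($E{\left(k \right)} = \left(k + k\right) \left(k + 144\right) = 2 k \left(144 + k\right)$)
$a = 3 i \sqrt{123}$ ($a = \sqrt{-1107} = 3 i \sqrt{123} \approx 33.272 i$)
$a - E{\left(S \right)} = 3 i \sqrt{123} - 2 \cdot 10 \left(144 + 10\right) = 3 i \sqrt{123} - 2 \cdot 10 \cdot 154 = 3 i \sqrt{123} - 3080 = -3080 + 3 i \sqrt{123}$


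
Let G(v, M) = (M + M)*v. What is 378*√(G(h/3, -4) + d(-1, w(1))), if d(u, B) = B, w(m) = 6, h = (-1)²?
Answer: 126*√30 ≈ 690.13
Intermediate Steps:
h = 1
G(v, M) = 2*M*v (G(v, M) = (2*M)*v = 2*M*v)
378*√(G(h/3, -4) + d(-1, w(1))) = 378*√(2*(-4)*(1/3) + 6) = 378*√(2*(-4)*(1*(⅓)) + 6) = 378*√(2*(-4)*(⅓) + 6) = 378*√(-8/3 + 6) = 378*√(10/3) = 378*(√30/3) = 126*√30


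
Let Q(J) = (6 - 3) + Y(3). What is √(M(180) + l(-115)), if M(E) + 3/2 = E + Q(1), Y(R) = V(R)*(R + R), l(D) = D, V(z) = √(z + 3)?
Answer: √(266 + 24*√6)/2 ≈ 9.0109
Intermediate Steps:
V(z) = √(3 + z)
Y(R) = 2*R*√(3 + R) (Y(R) = √(3 + R)*(R + R) = √(3 + R)*(2*R) = 2*R*√(3 + R))
Q(J) = 3 + 6*√6 (Q(J) = (6 - 3) + 2*3*√(3 + 3) = 3 + 2*3*√6 = 3 + 6*√6)
M(E) = 3/2 + E + 6*√6 (M(E) = -3/2 + (E + (3 + 6*√6)) = -3/2 + (3 + E + 6*√6) = 3/2 + E + 6*√6)
√(M(180) + l(-115)) = √((3/2 + 180 + 6*√6) - 115) = √((363/2 + 6*√6) - 115) = √(133/2 + 6*√6)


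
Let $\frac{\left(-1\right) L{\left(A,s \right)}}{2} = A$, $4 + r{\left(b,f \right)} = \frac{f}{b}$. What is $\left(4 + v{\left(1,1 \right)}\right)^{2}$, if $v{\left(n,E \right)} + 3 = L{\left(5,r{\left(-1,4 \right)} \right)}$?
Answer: $81$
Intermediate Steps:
$r{\left(b,f \right)} = -4 + \frac{f}{b}$
$L{\left(A,s \right)} = - 2 A$
$v{\left(n,E \right)} = -13$ ($v{\left(n,E \right)} = -3 - 10 = -13$)
$\left(4 + v{\left(1,1 \right)}\right)^{2} = \left(4 - 13\right)^{2} = \left(-9\right)^{2} = 81$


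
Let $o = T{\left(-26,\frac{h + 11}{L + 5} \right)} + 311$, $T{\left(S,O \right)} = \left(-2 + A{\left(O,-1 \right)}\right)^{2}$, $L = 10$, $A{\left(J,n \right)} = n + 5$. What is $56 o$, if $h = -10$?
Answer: $17640$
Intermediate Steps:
$A{\left(J,n \right)} = 5 + n$
$T{\left(S,O \right)} = 4$ ($T{\left(S,O \right)} = \left(-2 + \left(5 - 1\right)\right)^{2} = \left(-2 + 4\right)^{2} = 2^{2} = 4$)
$o = 315$ ($o = 4 + 311 = 315$)
$56 o = 56 \cdot 315 = 17640$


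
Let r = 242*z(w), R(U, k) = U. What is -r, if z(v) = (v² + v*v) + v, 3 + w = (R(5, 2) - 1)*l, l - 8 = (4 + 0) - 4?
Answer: -414062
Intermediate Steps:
l = 8 (l = 8 + ((4 + 0) - 4) = 8 + (4 - 4) = 8 + 0 = 8)
w = 29 (w = -3 + (5 - 1)*8 = -3 + 4*8 = -3 + 32 = 29)
z(v) = v + 2*v² (z(v) = (v² + v²) + v = 2*v² + v = v + 2*v²)
r = 414062 (r = 242*(29*(1 + 2*29)) = 242*(29*(1 + 58)) = 242*(29*59) = 242*1711 = 414062)
-r = -1*414062 = -414062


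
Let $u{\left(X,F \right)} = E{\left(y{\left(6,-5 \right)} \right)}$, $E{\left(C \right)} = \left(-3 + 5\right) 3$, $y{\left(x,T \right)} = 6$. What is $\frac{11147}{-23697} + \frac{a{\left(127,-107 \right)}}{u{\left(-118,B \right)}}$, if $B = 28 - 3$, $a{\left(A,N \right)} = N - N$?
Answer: $- \frac{11147}{23697} \approx -0.4704$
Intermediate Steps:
$a{\left(A,N \right)} = 0$
$B = 25$
$E{\left(C \right)} = 6$ ($E{\left(C \right)} = 2 \cdot 3 = 6$)
$u{\left(X,F \right)} = 6$
$\frac{11147}{-23697} + \frac{a{\left(127,-107 \right)}}{u{\left(-118,B \right)}} = \frac{11147}{-23697} + \frac{0}{6} = 11147 \left(- \frac{1}{23697}\right) + 0 \cdot \frac{1}{6} = - \frac{11147}{23697} + 0 = - \frac{11147}{23697}$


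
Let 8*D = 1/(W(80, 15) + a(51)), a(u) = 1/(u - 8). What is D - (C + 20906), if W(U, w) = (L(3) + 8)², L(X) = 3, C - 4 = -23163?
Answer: 93796939/41632 ≈ 2253.0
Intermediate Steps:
C = -23159 (C = 4 - 23163 = -23159)
a(u) = 1/(-8 + u)
W(U, w) = 121 (W(U, w) = (3 + 8)² = 11² = 121)
D = 43/41632 (D = 1/(8*(121 + 1/(-8 + 51))) = 1/(8*(121 + 1/43)) = 1/(8*(5204/43)) = (⅛)*(43/5204) = 43/41632 ≈ 0.0010329)
D - (C + 20906) = 43/41632 - (-23159 + 20906) = 43/41632 - 1*(-2253) = 43/41632 + 2253 = 93796939/41632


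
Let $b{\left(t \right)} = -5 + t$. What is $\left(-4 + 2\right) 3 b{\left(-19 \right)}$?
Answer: $144$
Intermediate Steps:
$\left(-4 + 2\right) 3 b{\left(-19 \right)} = \left(-4 + 2\right) 3 \left(-5 - 19\right) = \left(-2\right) 3 \left(-24\right) = \left(-6\right) \left(-24\right) = 144$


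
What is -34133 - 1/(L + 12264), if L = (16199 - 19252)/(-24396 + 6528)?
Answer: -7479776103133/219136205 ≈ -34133.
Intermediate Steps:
L = 3053/17868 (L = -3053/(-17868) = -3053*(-1/17868) = 3053/17868 ≈ 0.17086)
-34133 - 1/(L + 12264) = -34133 - 1/(3053/17868 + 12264) = -34133 - 1/219136205/17868 = -34133 - 1*17868/219136205 = -34133 - 17868/219136205 = -7479776103133/219136205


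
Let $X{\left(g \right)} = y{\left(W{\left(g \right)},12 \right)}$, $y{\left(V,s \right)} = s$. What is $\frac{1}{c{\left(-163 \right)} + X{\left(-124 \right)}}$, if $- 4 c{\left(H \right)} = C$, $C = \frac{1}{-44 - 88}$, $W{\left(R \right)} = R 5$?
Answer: $\frac{528}{6337} \approx 0.08332$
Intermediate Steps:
$W{\left(R \right)} = 5 R$
$C = - \frac{1}{132}$ ($C = \frac{1}{-132} = - \frac{1}{132} \approx -0.0075758$)
$X{\left(g \right)} = 12$
$c{\left(H \right)} = \frac{1}{528}$ ($c{\left(H \right)} = \left(- \frac{1}{4}\right) \left(- \frac{1}{132}\right) = \frac{1}{528}$)
$\frac{1}{c{\left(-163 \right)} + X{\left(-124 \right)}} = \frac{1}{\frac{1}{528} + 12} = \frac{1}{\frac{6337}{528}} = \frac{528}{6337}$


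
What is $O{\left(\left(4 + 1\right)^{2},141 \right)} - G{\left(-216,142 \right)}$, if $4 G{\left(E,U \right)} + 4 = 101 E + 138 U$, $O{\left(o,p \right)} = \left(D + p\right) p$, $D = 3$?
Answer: $20860$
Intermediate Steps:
$O{\left(o,p \right)} = p \left(3 + p\right)$ ($O{\left(o,p \right)} = \left(3 + p\right) p = p \left(3 + p\right)$)
$G{\left(E,U \right)} = -1 + \frac{69 U}{2} + \frac{101 E}{4}$ ($G{\left(E,U \right)} = -1 + \frac{101 E + 138 U}{4} = -1 + \left(\frac{69 U}{2} + \frac{101 E}{4}\right) = -1 + \frac{69 U}{2} + \frac{101 E}{4}$)
$O{\left(\left(4 + 1\right)^{2},141 \right)} - G{\left(-216,142 \right)} = 141 \left(3 + 141\right) - \left(-1 + \frac{69}{2} \cdot 142 + \frac{101}{4} \left(-216\right)\right) = 141 \cdot 144 - \left(-1 + 4899 - 5454\right) = 20304 - -556 = 20304 + 556 = 20860$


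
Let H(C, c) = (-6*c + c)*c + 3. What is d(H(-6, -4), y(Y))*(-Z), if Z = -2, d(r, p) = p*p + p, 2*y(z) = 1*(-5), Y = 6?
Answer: 15/2 ≈ 7.5000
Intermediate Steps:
H(C, c) = 3 - 5*c² (H(C, c) = (-5*c)*c + 3 = -5*c² + 3 = 3 - 5*c²)
y(z) = -5/2 (y(z) = (1*(-5))/2 = (½)*(-5) = -5/2)
d(r, p) = p + p² (d(r, p) = p² + p = p + p²)
d(H(-6, -4), y(Y))*(-Z) = (-5*(1 - 5/2)/2)*(-1*(-2)) = -5/2*(-3/2)*2 = (15/4)*2 = 15/2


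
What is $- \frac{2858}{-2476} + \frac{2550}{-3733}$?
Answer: $\frac{2177557}{4621454} \approx 0.47118$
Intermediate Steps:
$- \frac{2858}{-2476} + \frac{2550}{-3733} = \left(-2858\right) \left(- \frac{1}{2476}\right) + 2550 \left(- \frac{1}{3733}\right) = \frac{1429}{1238} - \frac{2550}{3733} = \frac{2177557}{4621454}$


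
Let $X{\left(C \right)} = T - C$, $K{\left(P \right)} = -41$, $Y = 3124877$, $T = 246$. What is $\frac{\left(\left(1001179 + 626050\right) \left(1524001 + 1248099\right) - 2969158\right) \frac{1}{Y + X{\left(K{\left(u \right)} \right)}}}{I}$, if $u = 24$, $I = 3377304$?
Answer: $\frac{2255419270871}{5277314438928} \approx 0.42738$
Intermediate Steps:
$X{\left(C \right)} = 246 - C$
$\frac{\left(\left(1001179 + 626050\right) \left(1524001 + 1248099\right) - 2969158\right) \frac{1}{Y + X{\left(K{\left(u \right)} \right)}}}{I} = \frac{\left(\left(1001179 + 626050\right) \left(1524001 + 1248099\right) - 2969158\right) \frac{1}{3124877 + \left(246 - -41\right)}}{3377304} = \frac{1627229 \cdot 2772100 - 2969158}{3124877 + \left(246 + 41\right)} \frac{1}{3377304} = \frac{4510841510900 - 2969158}{3124877 + 287} \cdot \frac{1}{3377304} = \frac{4510838541742}{3125164} \cdot \frac{1}{3377304} = 4510838541742 \cdot \frac{1}{3125164} \cdot \frac{1}{3377304} = \frac{2255419270871}{1562582} \cdot \frac{1}{3377304} = \frac{2255419270871}{5277314438928}$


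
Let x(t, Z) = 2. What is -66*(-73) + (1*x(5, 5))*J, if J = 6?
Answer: 4830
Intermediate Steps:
-66*(-73) + (1*x(5, 5))*J = -66*(-73) + (1*2)*6 = 4818 + 2*6 = 4818 + 12 = 4830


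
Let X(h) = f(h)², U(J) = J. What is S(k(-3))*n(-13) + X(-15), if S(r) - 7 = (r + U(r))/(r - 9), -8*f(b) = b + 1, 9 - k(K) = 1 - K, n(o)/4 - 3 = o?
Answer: -2831/16 ≈ -176.94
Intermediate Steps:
n(o) = 12 + 4*o
k(K) = 8 + K (k(K) = 9 - (1 - K) = 9 + (-1 + K) = 8 + K)
f(b) = -⅛ - b/8 (f(b) = -(b + 1)/8 = -(1 + b)/8 = -⅛ - b/8)
X(h) = (-⅛ - h/8)²
S(r) = 7 + 2*r/(-9 + r) (S(r) = 7 + (r + r)/(r - 9) = 7 + (2*r)/(-9 + r) = 7 + 2*r/(-9 + r))
S(k(-3))*n(-13) + X(-15) = (9*(-7 + (8 - 3))/(-9 + (8 - 3)))*(12 + 4*(-13)) + (1 - 15)²/64 = (9*(-7 + 5)/(-9 + 5))*(12 - 52) + (1/64)*(-14)² = (9*(-2)/(-4))*(-40) + (1/64)*196 = (9*(-¼)*(-2))*(-40) + 49/16 = (9/2)*(-40) + 49/16 = -180 + 49/16 = -2831/16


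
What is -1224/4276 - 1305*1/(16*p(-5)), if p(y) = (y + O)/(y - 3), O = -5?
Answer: -280233/4276 ≈ -65.536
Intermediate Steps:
p(y) = (-5 + y)/(-3 + y) (p(y) = (y - 5)/(y - 3) = (-5 + y)/(-3 + y))
-1224/4276 - 1305*1/(16*p(-5)) = -1224/4276 - 1305*(-3 - 5)/(16*(-5 - 5)) = -1224*1/4276 - 1305/(((-10/(-8))*1)*16) = -306/1069 - 1305/((-⅛*(-10)*1)*16) = -306/1069 - 1305/(((5/4)*1)*16) = -306/1069 - 1305/((5/4)*16) = -306/1069 - 1305/20 = -306/1069 - 1305*1/20 = -306/1069 - 261/4 = -280233/4276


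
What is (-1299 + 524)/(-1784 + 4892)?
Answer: -775/3108 ≈ -0.24936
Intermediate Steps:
(-1299 + 524)/(-1784 + 4892) = -775/3108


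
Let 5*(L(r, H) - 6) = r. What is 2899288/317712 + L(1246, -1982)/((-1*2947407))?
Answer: 593423657369/65029623110 ≈ 9.1254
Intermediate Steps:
L(r, H) = 6 + r/5
2899288/317712 + L(1246, -1982)/((-1*2947407)) = 2899288/317712 + (6 + (1/5)*1246)/((-1*2947407)) = 2899288*(1/317712) + (6 + 1246/5)/(-2947407) = 362411/39714 + (1276/5)*(-1/2947407) = 362411/39714 - 1276/14737035 = 593423657369/65029623110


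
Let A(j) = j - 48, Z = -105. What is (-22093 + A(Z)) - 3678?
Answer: -25924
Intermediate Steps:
A(j) = -48 + j
(-22093 + A(Z)) - 3678 = (-22093 + (-48 - 105)) - 3678 = (-22093 - 153) - 3678 = -22246 - 3678 = -25924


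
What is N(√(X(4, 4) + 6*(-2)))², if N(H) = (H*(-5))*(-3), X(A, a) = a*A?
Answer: 900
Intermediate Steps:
X(A, a) = A*a
N(H) = 15*H (N(H) = -5*H*(-3) = 15*H)
N(√(X(4, 4) + 6*(-2)))² = (15*√(4*4 + 6*(-2)))² = (15*√(16 - 12))² = (15*√4)² = (15*2)² = 30² = 900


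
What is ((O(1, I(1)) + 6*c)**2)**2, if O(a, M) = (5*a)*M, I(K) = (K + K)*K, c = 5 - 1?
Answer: 1336336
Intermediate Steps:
c = 4
I(K) = 2*K**2 (I(K) = (2*K)*K = 2*K**2)
O(a, M) = 5*M*a
((O(1, I(1)) + 6*c)**2)**2 = ((5*(2*1**2)*1 + 6*4)**2)**2 = ((5*(2*1)*1 + 24)**2)**2 = ((5*2*1 + 24)**2)**2 = ((10 + 24)**2)**2 = (34**2)**2 = 1156**2 = 1336336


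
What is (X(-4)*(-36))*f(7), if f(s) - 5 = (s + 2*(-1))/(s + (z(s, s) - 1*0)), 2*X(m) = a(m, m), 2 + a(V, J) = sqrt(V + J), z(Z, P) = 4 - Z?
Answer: 225 - 225*I*sqrt(2) ≈ 225.0 - 318.2*I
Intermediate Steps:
a(V, J) = -2 + sqrt(J + V) (a(V, J) = -2 + sqrt(V + J) = -2 + sqrt(J + V))
X(m) = -1 + sqrt(2)*sqrt(m)/2 (X(m) = (-2 + sqrt(m + m))/2 = (-2 + sqrt(2*m))/2 = (-2 + sqrt(2)*sqrt(m))/2 = -1 + sqrt(2)*sqrt(m)/2)
f(s) = 9/2 + s/4 (f(s) = 5 + (s + 2*(-1))/(s + ((4 - s) - 1*0)) = 5 + (s - 2)/(s + ((4 - s) + 0)) = 5 + (-2 + s)/(s + (4 - s)) = 5 + (-2 + s)/4 = 5 + (-2 + s)*(1/4) = 5 + (-1/2 + s/4) = 9/2 + s/4)
(X(-4)*(-36))*f(7) = ((-1 + sqrt(2)*sqrt(-4)/2)*(-36))*(9/2 + (1/4)*7) = ((-1 + sqrt(2)*(2*I)/2)*(-36))*(9/2 + 7/4) = ((-1 + I*sqrt(2))*(-36))*(25/4) = (36 - 36*I*sqrt(2))*(25/4) = 225 - 225*I*sqrt(2)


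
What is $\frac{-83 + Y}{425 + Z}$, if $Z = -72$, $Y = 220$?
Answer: $\frac{137}{353} \approx 0.3881$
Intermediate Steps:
$\frac{-83 + Y}{425 + Z} = \frac{-83 + 220}{425 - 72} = \frac{137}{353}$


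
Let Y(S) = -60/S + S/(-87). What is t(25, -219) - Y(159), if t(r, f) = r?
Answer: 41814/1537 ≈ 27.205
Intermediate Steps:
Y(S) = -60/S - S/87 (Y(S) = -60/S + S*(-1/87) = -60/S - S/87)
t(25, -219) - Y(159) = 25 - (-60/159 - 1/87*159) = 25 - (-60*1/159 - 53/29) = 25 - (-20/53 - 53/29) = 25 - 1*(-3389/1537) = 25 + 3389/1537 = 41814/1537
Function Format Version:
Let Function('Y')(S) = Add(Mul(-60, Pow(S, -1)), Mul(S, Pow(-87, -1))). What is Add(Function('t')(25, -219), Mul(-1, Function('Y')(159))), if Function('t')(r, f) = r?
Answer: Rational(41814, 1537) ≈ 27.205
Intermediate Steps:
Function('Y')(S) = Add(Mul(-60, Pow(S, -1)), Mul(Rational(-1, 87), S)) (Function('Y')(S) = Add(Mul(-60, Pow(S, -1)), Mul(S, Rational(-1, 87))) = Add(Mul(-60, Pow(S, -1)), Mul(Rational(-1, 87), S)))
Add(Function('t')(25, -219), Mul(-1, Function('Y')(159))) = Add(25, Mul(-1, Add(Mul(-60, Pow(159, -1)), Mul(Rational(-1, 87), 159)))) = Add(25, Mul(-1, Add(Mul(-60, Rational(1, 159)), Rational(-53, 29)))) = Add(25, Mul(-1, Add(Rational(-20, 53), Rational(-53, 29)))) = Add(25, Mul(-1, Rational(-3389, 1537))) = Add(25, Rational(3389, 1537)) = Rational(41814, 1537)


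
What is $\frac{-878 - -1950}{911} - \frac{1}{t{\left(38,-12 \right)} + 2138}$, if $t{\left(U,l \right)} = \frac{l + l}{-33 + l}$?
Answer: $\frac{34373951}{29223058} \approx 1.1763$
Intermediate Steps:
$t{\left(U,l \right)} = \frac{2 l}{-33 + l}$
$\frac{-878 - -1950}{911} - \frac{1}{t{\left(38,-12 \right)} + 2138} = \frac{-878 - -1950}{911} - \frac{1}{2 \left(-12\right) \frac{1}{-33 - 12} + 2138} = \left(-878 + 1950\right) \frac{1}{911} - \frac{1}{2 \left(-12\right) \frac{1}{-45} + 2138} = 1072 \cdot \frac{1}{911} - \frac{1}{2 \left(-12\right) \left(- \frac{1}{45}\right) + 2138} = \frac{1072}{911} - \frac{1}{\frac{8}{15} + 2138} = \frac{1072}{911} - \frac{1}{\frac{32078}{15}} = \frac{1072}{911} - \frac{15}{32078} = \frac{34373951}{29223058}$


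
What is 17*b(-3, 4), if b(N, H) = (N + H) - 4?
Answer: -51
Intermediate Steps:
b(N, H) = -4 + H + N (b(N, H) = (H + N) - 4 = -4 + H + N)
17*b(-3, 4) = 17*(-4 + 4 - 3) = 17*(-3) = -51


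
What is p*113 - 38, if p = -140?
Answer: -15858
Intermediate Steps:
p*113 - 38 = -140*113 - 38 = -15820 - 38 = -15858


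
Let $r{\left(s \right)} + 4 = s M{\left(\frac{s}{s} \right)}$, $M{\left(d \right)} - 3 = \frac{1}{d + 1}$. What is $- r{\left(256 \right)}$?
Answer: $-892$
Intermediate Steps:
$M{\left(d \right)} = 3 + \frac{1}{1 + d}$ ($M{\left(d \right)} = 3 + \frac{1}{d + 1} = 3 + \frac{1}{1 + d}$)
$r{\left(s \right)} = -4 + \frac{7 s}{2}$ ($r{\left(s \right)} = -4 + s \frac{4 + 3 \frac{s}{s}}{1 + \frac{s}{s}} = -4 + s \frac{4 + 3 \cdot 1}{1 + 1} = -4 + s \frac{4 + 3}{2} = -4 + s \frac{1}{2} \cdot 7 = -4 + s \frac{7}{2} = -4 + \frac{7 s}{2}$)
$- r{\left(256 \right)} = - (-4 + \frac{7}{2} \cdot 256) = - (-4 + 896) = \left(-1\right) 892 = -892$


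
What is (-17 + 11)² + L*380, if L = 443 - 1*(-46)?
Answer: 185856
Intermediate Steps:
L = 489 (L = 443 + 46 = 489)
(-17 + 11)² + L*380 = (-17 + 11)² + 489*380 = (-6)² + 185820 = 36 + 185820 = 185856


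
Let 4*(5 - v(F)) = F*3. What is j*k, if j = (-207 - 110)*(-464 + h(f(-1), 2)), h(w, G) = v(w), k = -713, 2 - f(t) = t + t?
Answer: -104421702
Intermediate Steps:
v(F) = 5 - 3*F/4 (v(F) = 5 - F*3/4 = 5 - 3*F/4)
f(t) = 2 - 2*t (f(t) = 2 - (t + t) = 2 - 2*t)
h(w, G) = 5 - 3*w/4
j = 146454 (j = (-207 - 110)*(-464 + (5 - 3*(2 - 2*(-1))/4)) = -317*(-464 + (5 - 3*(2 + 2)/4)) = -317*(-464 + (5 - 3/4*4)) = -317*(-464 + (5 - 3)) = -317*(-464 + 2) = -317*(-462) = 146454)
j*k = 146454*(-713) = -104421702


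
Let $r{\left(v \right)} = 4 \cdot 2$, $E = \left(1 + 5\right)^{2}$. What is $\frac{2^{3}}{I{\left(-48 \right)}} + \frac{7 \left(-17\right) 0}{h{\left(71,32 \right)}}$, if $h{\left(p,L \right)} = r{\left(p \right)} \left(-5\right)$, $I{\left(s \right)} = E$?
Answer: $\frac{2}{9} \approx 0.22222$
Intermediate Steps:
$E = 36$ ($E = 6^{2} = 36$)
$r{\left(v \right)} = 8$
$I{\left(s \right)} = 36$
$h{\left(p,L \right)} = -40$ ($h{\left(p,L \right)} = 8 \left(-5\right) = -40$)
$\frac{2^{3}}{I{\left(-48 \right)}} + \frac{7 \left(-17\right) 0}{h{\left(71,32 \right)}} = \frac{2^{3}}{36} + \frac{7 \left(-17\right) 0}{-40} = 8 \cdot \frac{1}{36} + \left(-119\right) 0 \left(- \frac{1}{40}\right) = \frac{2}{9} + 0 \left(- \frac{1}{40}\right) = \frac{2}{9} + 0 = \frac{2}{9}$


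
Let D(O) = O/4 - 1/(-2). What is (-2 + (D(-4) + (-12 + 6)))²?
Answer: 289/4 ≈ 72.250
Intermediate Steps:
D(O) = ½ + O/4 (D(O) = O*(¼) - 1*(-½) = O/4 + ½ = ½ + O/4)
(-2 + (D(-4) + (-12 + 6)))² = (-2 + ((½ + (¼)*(-4)) + (-12 + 6)))² = (-2 + ((½ - 1) - 6))² = (-2 + (-½ - 6))² = (-2 - 13/2)² = (-17/2)² = 289/4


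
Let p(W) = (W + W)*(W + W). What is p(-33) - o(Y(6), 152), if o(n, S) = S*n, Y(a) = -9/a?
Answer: 4584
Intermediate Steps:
p(W) = 4*W**2 (p(W) = (2*W)*(2*W) = 4*W**2)
p(-33) - o(Y(6), 152) = 4*(-33)**2 - 152*(-9/6) = 4*1089 - 152*(-9*1/6) = 4356 - 152*(-3)/2 = 4356 - 1*(-228) = 4356 + 228 = 4584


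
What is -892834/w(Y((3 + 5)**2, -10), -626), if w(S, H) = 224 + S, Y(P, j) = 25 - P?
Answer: -892834/185 ≈ -4826.1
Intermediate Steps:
-892834/w(Y((3 + 5)**2, -10), -626) = -892834/(224 + (25 - (3 + 5)**2)) = -892834/(224 + (25 - 1*8**2)) = -892834/(224 + (25 - 1*64)) = -892834/(224 + (25 - 64)) = -892834/(224 - 39) = -892834/185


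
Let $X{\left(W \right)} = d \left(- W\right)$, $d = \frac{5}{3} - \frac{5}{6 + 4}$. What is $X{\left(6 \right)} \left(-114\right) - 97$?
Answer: $701$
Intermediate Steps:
$d = \frac{7}{6}$ ($d = 5 \cdot \frac{1}{3} - \frac{5}{10} = \frac{5}{3} - \frac{1}{2} = \frac{7}{6} \approx 1.1667$)
$X{\left(W \right)} = - \frac{7 W}{6}$ ($X{\left(W \right)} = \frac{7 \left(- W\right)}{6} = - \frac{7 W}{6}$)
$X{\left(6 \right)} \left(-114\right) - 97 = \left(- \frac{7}{6}\right) 6 \left(-114\right) - 97 = \left(-7\right) \left(-114\right) - 97 = 798 - 97 = 701$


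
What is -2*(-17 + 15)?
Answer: 4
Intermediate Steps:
-2*(-17 + 15) = -2*(-2) = 4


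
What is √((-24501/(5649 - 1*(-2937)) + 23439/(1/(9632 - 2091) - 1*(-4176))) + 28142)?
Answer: √25402307893140154736232402/30042621018 ≈ 167.76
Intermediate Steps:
√((-24501/(5649 - 1*(-2937)) + 23439/(1/(9632 - 2091) - 1*(-4176))) + 28142) = √((-24501/(5649 + 2937) + 23439/(1/7541 + 4176)) + 28142) = √((-24501/8586 + 23439/(1/7541 + 4176)) + 28142) = √((-24501*1/8586 + 23439/(31491217/7541)) + 28142) = √((-8167/2862 + 23439*(7541/31491217)) + 28142) = √((-8167/2862 + 176753499/31491217) + 28142) = √(248679744899/90127863054 + 28142) = √(2536627001810567/90127863054) = √25402307893140154736232402/30042621018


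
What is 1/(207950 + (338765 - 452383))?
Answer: 1/94332 ≈ 1.0601e-5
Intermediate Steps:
1/(207950 + (338765 - 452383)) = 1/(207950 - 113618) = 1/94332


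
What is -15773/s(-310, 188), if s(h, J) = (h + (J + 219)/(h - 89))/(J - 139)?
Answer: 308377923/124097 ≈ 2485.0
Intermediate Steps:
s(h, J) = (h + (219 + J)/(-89 + h))/(-139 + J)
-15773/s(-310, 188) = -15773*(12371 - 139*(-310) - 89*188 + 188*(-310))/(219 + 188 + (-310)² - 89*(-310)) = -15773*(12371 + 43090 - 16732 - 58280)/(219 + 188 + 96100 + 27590) = -15773/(124097/(-19551)) = -15773/((-1/19551*124097)) = -15773/(-124097/19551) = -15773*(-19551/124097) = 308377923/124097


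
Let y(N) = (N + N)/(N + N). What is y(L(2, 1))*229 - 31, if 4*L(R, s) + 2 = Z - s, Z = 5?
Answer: 198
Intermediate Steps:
L(R, s) = ¾ - s/4 (L(R, s) = -½ + (5 - s)/4 = -½ + (5/4 - s/4) = ¾ - s/4)
y(N) = 1 (y(N) = (2*N)/((2*N)) = (2*N)*(1/(2*N)) = 1)
y(L(2, 1))*229 - 31 = 1*229 - 31 = 229 - 31 = 198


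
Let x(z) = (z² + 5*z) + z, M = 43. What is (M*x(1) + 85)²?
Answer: 148996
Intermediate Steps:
x(z) = z² + 6*z
(M*x(1) + 85)² = (43*(1*(6 + 1)) + 85)² = (43*(1*7) + 85)² = (43*7 + 85)² = (301 + 85)² = 386² = 148996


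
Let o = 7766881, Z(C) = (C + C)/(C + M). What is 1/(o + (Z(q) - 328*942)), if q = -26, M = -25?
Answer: 51/380353207 ≈ 1.3409e-7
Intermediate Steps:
Z(C) = 2*C/(-25 + C) (Z(C) = (C + C)/(C - 25) = (2*C)/(-25 + C) = 2*C/(-25 + C))
1/(o + (Z(q) - 328*942)) = 1/(7766881 + (2*(-26)/(-25 - 26) - 328*942)) = 1/(7766881 + (2*(-26)/(-51) - 308976)) = 1/(7766881 + (2*(-26)*(-1/51) - 308976)) = 1/(7766881 + (52/51 - 308976)) = 1/(7766881 - 15757724/51) = 1/(380353207/51) = 51/380353207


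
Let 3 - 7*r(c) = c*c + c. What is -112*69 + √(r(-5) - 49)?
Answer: -7728 + 6*I*√70/7 ≈ -7728.0 + 7.1714*I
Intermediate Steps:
r(c) = 3/7 - c/7 - c²/7 (r(c) = 3/7 - (c*c + c)/7 = 3/7 - (c² + c)/7 = 3/7 - (c + c²)/7 = 3/7 + (-c/7 - c²/7) = 3/7 - c/7 - c²/7)
-112*69 + √(r(-5) - 49) = -112*69 + √((3/7 - ⅐*(-5) - ⅐*(-5)²) - 49) = -7728 + √((3/7 + 5/7 - ⅐*25) - 49) = -7728 + √((3/7 + 5/7 - 25/7) - 49) = -7728 + √(-17/7 - 49) = -7728 + √(-360/7) = -7728 + 6*I*√70/7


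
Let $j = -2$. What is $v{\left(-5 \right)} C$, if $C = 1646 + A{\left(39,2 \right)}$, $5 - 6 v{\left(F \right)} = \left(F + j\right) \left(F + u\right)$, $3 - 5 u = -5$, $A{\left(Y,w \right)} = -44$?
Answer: $- \frac{25098}{5} \approx -5019.6$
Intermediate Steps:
$u = \frac{8}{5}$ ($u = \frac{3}{5} - -1 = \frac{3}{5} + 1 = \frac{8}{5} \approx 1.6$)
$v{\left(F \right)} = \frac{5}{6} - \frac{\left(-2 + F\right) \left(\frac{8}{5} + F\right)}{6}$ ($v{\left(F \right)} = \frac{5}{6} - \frac{\left(F - 2\right) \left(F + \frac{8}{5}\right)}{6} = \frac{5}{6} - \frac{\left(-2 + F\right) \left(\frac{8}{5} + F\right)}{6}$)
$C = 1602$ ($C = 1646 - 44 = 1602$)
$v{\left(-5 \right)} C = \left(\frac{41}{30} - \frac{\left(-5\right)^{2}}{6} + \frac{1}{15} \left(-5\right)\right) 1602 = \left(\frac{41}{30} - \frac{25}{6} - \frac{1}{3}\right) 1602 = \left(- \frac{47}{15}\right) 1602 = - \frac{25098}{5}$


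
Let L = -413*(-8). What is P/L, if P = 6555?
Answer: 6555/3304 ≈ 1.9840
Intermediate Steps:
L = 3304
P/L = 6555/3304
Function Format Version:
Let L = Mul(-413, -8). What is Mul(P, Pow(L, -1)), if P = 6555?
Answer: Rational(6555, 3304) ≈ 1.9840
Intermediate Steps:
L = 3304
Mul(P, Pow(L, -1)) = Mul(6555, Pow(3304, -1)) = Mul(6555, Rational(1, 3304)) = Rational(6555, 3304)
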